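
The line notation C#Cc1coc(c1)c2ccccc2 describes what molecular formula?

C12H8O

Heavy atoms from the SMILES: 12 C, 1 O.
Implicit hydrogens by atom environment:
  7 × C (aromatic): 1 H each → 7
  3 × C (aromatic): no H
  1 × C: 1 H
  1 × C: no H
  1 × O (aromatic): no H
  Total hydrogens = 8.
Molecular formula: C12H8O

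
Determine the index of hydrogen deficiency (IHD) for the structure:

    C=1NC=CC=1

3

Molecular formula from the SMILES: C4H5N.
DoU = (2C + 2 + N − H − X)/2 = (2·4 + 2 + 1 − 5 − 0)/2 = 6/2 = 3.
(Structurally: 1 ring(s) + 2 π bond(s) = 3.)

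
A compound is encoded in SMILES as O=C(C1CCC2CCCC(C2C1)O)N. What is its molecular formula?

C11H19NO2

Heavy atoms from the SMILES: 11 C, 1 N, 2 O.
Implicit hydrogens by atom environment:
  6 × C: 2 H each → 12
  4 × C: 1 H each → 4
  1 × C: no H
  1 × N: 2 H
  1 × O: 1 H
  1 × O: no H
  Total hydrogens = 19.
Molecular formula: C11H19NO2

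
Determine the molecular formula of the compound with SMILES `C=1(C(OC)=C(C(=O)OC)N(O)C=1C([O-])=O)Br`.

Heavy atoms from the SMILES: 1 Br, 8 C, 1 N, 6 O.
Implicit hydrogens by atom environment:
  4 × C (aromatic): no H
  4 × O: no H
  2 × C: 3 H each → 6
  2 × C: no H
  1 × Br: no H
  1 × N (aromatic): no H
  1 × O: 1 H
  1 × O (charge -1): no H
  Total hydrogens = 7.
Net charge -1.
Molecular formula: C8H7BrNO6-

C8H7BrNO6-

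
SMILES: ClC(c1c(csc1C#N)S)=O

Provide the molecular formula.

Heavy atoms from the SMILES: 6 C, 1 Cl, 1 N, 1 O, 2 S.
Implicit hydrogens by atom environment:
  3 × C (aromatic): no H
  2 × C: no H
  1 × C (aromatic): 1 H
  1 × Cl: no H
  1 × N: no H
  1 × O: no H
  1 × S: 1 H
  1 × S (aromatic): no H
  Total hydrogens = 2.
Molecular formula: C6H2ClNOS2

C6H2ClNOS2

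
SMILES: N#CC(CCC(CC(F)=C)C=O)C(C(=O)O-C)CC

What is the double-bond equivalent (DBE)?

Molecular formula from the SMILES: C14H20FNO3.
DoU = (2C + 2 + N − H − X)/2 = (2·14 + 2 + 1 − 20 − 1)/2 = 10/2 = 5.
(Structurally: 0 ring(s) + 5 π bond(s) = 5.)

5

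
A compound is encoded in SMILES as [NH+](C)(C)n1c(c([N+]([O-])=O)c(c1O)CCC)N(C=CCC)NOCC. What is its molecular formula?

Heavy atoms from the SMILES: 15 C, 5 N, 4 O.
Implicit hydrogens by atom environment:
  5 × C: 3 H each → 15
  4 × C: 2 H each → 8
  4 × C (aromatic): no H
  2 × C: 1 H each → 2
  2 × O: no H
  1 × N (charge +1): 1 H
  1 × N: 1 H
  1 × N (aromatic): no H
  1 × N (charge +1): no H
  1 × N: no H
  1 × O: 1 H
  1 × O (charge -1): no H
  Total hydrogens = 28.
Net charge +1.
Molecular formula: C15H28N5O4+

C15H28N5O4+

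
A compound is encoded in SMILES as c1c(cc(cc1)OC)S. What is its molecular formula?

Heavy atoms from the SMILES: 7 C, 1 O, 1 S.
Implicit hydrogens by atom environment:
  4 × C (aromatic): 1 H each → 4
  2 × C (aromatic): no H
  1 × C: 3 H
  1 × O: no H
  1 × S: 1 H
  Total hydrogens = 8.
Molecular formula: C7H8OS

C7H8OS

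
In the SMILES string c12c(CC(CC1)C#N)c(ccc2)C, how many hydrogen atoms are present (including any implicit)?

Hydrogens are implicit in SMILES; fill each atom to its normal valence:
  3 × C: 2 H each → 6
  3 × C (aromatic): 1 H each → 3
  3 × C (aromatic): no H
  1 × C: 3 H
  1 × C: 1 H
  1 × C: no H
  1 × N: no H
  Total hydrogens = 13.

13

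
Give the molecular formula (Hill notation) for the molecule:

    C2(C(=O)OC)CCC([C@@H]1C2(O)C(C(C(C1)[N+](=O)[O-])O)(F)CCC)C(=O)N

C16H25FN2O7

Heavy atoms from the SMILES: 16 C, 1 F, 2 N, 7 O.
Implicit hydrogens by atom environment:
  5 × C: 2 H each → 10
  5 × C: 1 H each → 5
  4 × C: no H
  4 × O: no H
  2 × C: 3 H each → 6
  2 × O: 1 H each → 2
  1 × F: no H
  1 × N: 2 H
  1 × N (charge +1): no H
  1 × O (charge -1): no H
  Total hydrogens = 25.
Molecular formula: C16H25FN2O7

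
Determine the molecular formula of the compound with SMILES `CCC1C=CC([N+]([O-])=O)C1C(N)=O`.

C8H12N2O3

Heavy atoms from the SMILES: 8 C, 2 N, 3 O.
Implicit hydrogens by atom environment:
  5 × C: 1 H each → 5
  2 × O: no H
  1 × C: 3 H
  1 × C: 2 H
  1 × C: no H
  1 × N: 2 H
  1 × N (charge +1): no H
  1 × O (charge -1): no H
  Total hydrogens = 12.
Molecular formula: C8H12N2O3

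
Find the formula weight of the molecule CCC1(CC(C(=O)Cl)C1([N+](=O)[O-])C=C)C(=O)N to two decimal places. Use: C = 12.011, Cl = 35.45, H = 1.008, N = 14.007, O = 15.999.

Molecular formula: C10H13ClN2O4.
M = 10×12.011 + 1×35.45 + 13×1.008 + 2×14.007 + 4×15.999 = 260.67 g/mol.

260.67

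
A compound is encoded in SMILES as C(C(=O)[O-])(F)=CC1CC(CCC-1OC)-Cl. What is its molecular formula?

C10H13ClFO3-

Heavy atoms from the SMILES: 10 C, 1 Cl, 1 F, 3 O.
Implicit hydrogens by atom environment:
  4 × C: 1 H each → 4
  3 × C: 2 H each → 6
  2 × C: no H
  2 × O: no H
  1 × C: 3 H
  1 × Cl: no H
  1 × F: no H
  1 × O (charge -1): no H
  Total hydrogens = 13.
Net charge -1.
Molecular formula: C10H13ClFO3-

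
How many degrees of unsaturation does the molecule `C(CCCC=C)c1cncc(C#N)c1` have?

7

Molecular formula from the SMILES: C12H14N2.
DoU = (2C + 2 + N − H − X)/2 = (2·12 + 2 + 2 − 14 − 0)/2 = 14/2 = 7.
(Structurally: 1 ring(s) + 6 π bond(s) = 7.)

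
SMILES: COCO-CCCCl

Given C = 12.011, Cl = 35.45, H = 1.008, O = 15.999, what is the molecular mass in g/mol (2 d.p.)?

138.59

Molecular formula: C5H11ClO2.
M = 5×12.011 + 1×35.45 + 11×1.008 + 2×15.999 = 138.59 g/mol.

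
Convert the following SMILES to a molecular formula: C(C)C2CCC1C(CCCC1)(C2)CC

Heavy atoms from the SMILES: 14 C.
Implicit hydrogens by atom environment:
  9 × C: 2 H each → 18
  2 × C: 3 H each → 6
  2 × C: 1 H each → 2
  1 × C: no H
  Total hydrogens = 26.
Molecular formula: C14H26

C14H26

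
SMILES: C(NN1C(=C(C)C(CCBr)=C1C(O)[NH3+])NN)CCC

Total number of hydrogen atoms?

Hydrogens are implicit in SMILES; fill each atom to its normal valence:
  5 × C: 2 H each → 10
  4 × C (aromatic): no H
  2 × C: 3 H each → 6
  2 × N: 1 H each → 2
  1 × Br: no H
  1 × C: 1 H
  1 × N (charge +1): 3 H
  1 × N: 2 H
  1 × N (aromatic): no H
  1 × O: 1 H
  Total hydrogens = 25.

25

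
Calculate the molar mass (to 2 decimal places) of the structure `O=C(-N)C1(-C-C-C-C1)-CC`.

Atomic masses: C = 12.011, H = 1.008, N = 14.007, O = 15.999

Molecular formula: C8H15NO.
M = 8×12.011 + 15×1.008 + 1×14.007 + 1×15.999 = 141.21 g/mol.

141.21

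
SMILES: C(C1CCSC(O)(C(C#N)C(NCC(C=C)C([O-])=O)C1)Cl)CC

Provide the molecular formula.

Heavy atoms from the SMILES: 16 C, 1 Cl, 2 N, 3 O, 1 S.
Implicit hydrogens by atom environment:
  7 × C: 2 H each → 14
  5 × C: 1 H each → 5
  3 × C: no H
  1 × C: 3 H
  1 × Cl: no H
  1 × N: 1 H
  1 × N: no H
  1 × O: 1 H
  1 × O: no H
  1 × O (charge -1): no H
  1 × S: no H
  Total hydrogens = 24.
Net charge -1.
Molecular formula: C16H24ClN2O3S-

C16H24ClN2O3S-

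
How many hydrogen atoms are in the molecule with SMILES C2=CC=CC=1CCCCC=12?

Hydrogens are implicit in SMILES; fill each atom to its normal valence:
  4 × C: 2 H each → 8
  4 × C (aromatic): 1 H each → 4
  2 × C (aromatic): no H
  Total hydrogens = 12.

12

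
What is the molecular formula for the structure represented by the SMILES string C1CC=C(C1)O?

C5H8O

Heavy atoms from the SMILES: 5 C, 1 O.
Implicit hydrogens by atom environment:
  3 × C: 2 H each → 6
  1 × C: 1 H
  1 × C: no H
  1 × O: 1 H
  Total hydrogens = 8.
Molecular formula: C5H8O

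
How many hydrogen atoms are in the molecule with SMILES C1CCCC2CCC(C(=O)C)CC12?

Hydrogens are implicit in SMILES; fill each atom to its normal valence:
  7 × C: 2 H each → 14
  3 × C: 1 H each → 3
  1 × C: 3 H
  1 × C: no H
  1 × O: no H
  Total hydrogens = 20.

20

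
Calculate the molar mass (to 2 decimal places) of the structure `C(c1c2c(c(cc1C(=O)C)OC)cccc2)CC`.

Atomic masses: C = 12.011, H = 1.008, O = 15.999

Molecular formula: C16H18O2.
M = 16×12.011 + 18×1.008 + 2×15.999 = 242.32 g/mol.

242.32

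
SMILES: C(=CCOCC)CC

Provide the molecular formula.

Heavy atoms from the SMILES: 7 C, 1 O.
Implicit hydrogens by atom environment:
  3 × C: 2 H each → 6
  2 × C: 3 H each → 6
  2 × C: 1 H each → 2
  1 × O: no H
  Total hydrogens = 14.
Molecular formula: C7H14O

C7H14O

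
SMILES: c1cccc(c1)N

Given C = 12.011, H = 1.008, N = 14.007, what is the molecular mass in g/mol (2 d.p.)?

93.13

Molecular formula: C6H7N.
M = 6×12.011 + 7×1.008 + 1×14.007 = 93.13 g/mol.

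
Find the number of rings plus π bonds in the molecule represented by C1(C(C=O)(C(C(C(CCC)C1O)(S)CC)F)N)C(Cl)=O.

Molecular formula from the SMILES: C13H21ClFNO3S.
DoU = (2C + 2 + N − H − X)/2 = (2·13 + 2 + 1 − 21 − 2)/2 = 6/2 = 3.
(Structurally: 1 ring(s) + 2 π bond(s) = 3.)

3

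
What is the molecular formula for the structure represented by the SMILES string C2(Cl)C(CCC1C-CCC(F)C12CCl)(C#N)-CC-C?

Heavy atoms from the SMILES: 15 C, 2 Cl, 1 F, 1 N.
Implicit hydrogens by atom environment:
  8 × C: 2 H each → 16
  3 × C: 1 H each → 3
  3 × C: no H
  2 × Cl: no H
  1 × C: 3 H
  1 × F: no H
  1 × N: no H
  Total hydrogens = 22.
Molecular formula: C15H22Cl2FN

C15H22Cl2FN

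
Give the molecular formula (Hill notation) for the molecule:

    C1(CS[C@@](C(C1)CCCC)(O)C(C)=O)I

C11H19IO2S

Heavy atoms from the SMILES: 11 C, 1 I, 2 O, 1 S.
Implicit hydrogens by atom environment:
  5 × C: 2 H each → 10
  2 × C: 3 H each → 6
  2 × C: 1 H each → 2
  2 × C: no H
  1 × I: no H
  1 × O: 1 H
  1 × O: no H
  1 × S: no H
  Total hydrogens = 19.
Molecular formula: C11H19IO2S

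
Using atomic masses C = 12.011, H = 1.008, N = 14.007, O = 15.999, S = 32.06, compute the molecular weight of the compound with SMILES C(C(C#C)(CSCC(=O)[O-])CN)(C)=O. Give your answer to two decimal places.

214.26

Molecular formula: C9H12NO3S-.
M = 9×12.011 + 12×1.008 + 1×14.007 + 3×15.999 + 1×32.06 = 214.26 g/mol.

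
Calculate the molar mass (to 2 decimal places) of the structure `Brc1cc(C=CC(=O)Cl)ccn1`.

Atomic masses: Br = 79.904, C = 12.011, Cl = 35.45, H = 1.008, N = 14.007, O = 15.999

246.49

Molecular formula: C8H5BrClNO.
M = 1×79.904 + 8×12.011 + 1×35.45 + 5×1.008 + 1×14.007 + 1×15.999 = 246.49 g/mol.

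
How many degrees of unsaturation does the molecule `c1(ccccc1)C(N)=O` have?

Molecular formula from the SMILES: C7H7NO.
DoU = (2C + 2 + N − H − X)/2 = (2·7 + 2 + 1 − 7 − 0)/2 = 10/2 = 5.
(Structurally: 1 ring(s) + 4 π bond(s) = 5.)

5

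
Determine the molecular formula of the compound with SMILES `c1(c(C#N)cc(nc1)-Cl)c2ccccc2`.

Heavy atoms from the SMILES: 12 C, 1 Cl, 2 N.
Implicit hydrogens by atom environment:
  7 × C (aromatic): 1 H each → 7
  4 × C (aromatic): no H
  1 × C: no H
  1 × Cl: no H
  1 × N (aromatic): no H
  1 × N: no H
  Total hydrogens = 7.
Molecular formula: C12H7ClN2

C12H7ClN2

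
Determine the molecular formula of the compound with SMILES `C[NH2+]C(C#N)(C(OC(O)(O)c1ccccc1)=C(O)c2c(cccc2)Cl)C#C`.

Heavy atoms from the SMILES: 20 C, 1 Cl, 2 N, 4 O.
Implicit hydrogens by atom environment:
  9 × C (aromatic): 1 H each → 9
  6 × C: no H
  3 × C (aromatic): no H
  3 × O: 1 H each → 3
  1 × C: 3 H
  1 × C: 1 H
  1 × Cl: no H
  1 × N (charge +1): 2 H
  1 × N: no H
  1 × O: no H
  Total hydrogens = 18.
Net charge +1.
Molecular formula: C20H18ClN2O4+

C20H18ClN2O4+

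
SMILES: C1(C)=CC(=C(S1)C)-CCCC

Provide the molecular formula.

C10H16S

Heavy atoms from the SMILES: 10 C, 1 S.
Implicit hydrogens by atom environment:
  3 × C: 3 H each → 9
  3 × C: 2 H each → 6
  3 × C (aromatic): no H
  1 × C (aromatic): 1 H
  1 × S (aromatic): no H
  Total hydrogens = 16.
Molecular formula: C10H16S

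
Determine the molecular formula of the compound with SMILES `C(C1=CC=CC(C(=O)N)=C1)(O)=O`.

Heavy atoms from the SMILES: 8 C, 1 N, 3 O.
Implicit hydrogens by atom environment:
  4 × C (aromatic): 1 H each → 4
  2 × C (aromatic): no H
  2 × C: no H
  2 × O: no H
  1 × N: 2 H
  1 × O: 1 H
  Total hydrogens = 7.
Molecular formula: C8H7NO3

C8H7NO3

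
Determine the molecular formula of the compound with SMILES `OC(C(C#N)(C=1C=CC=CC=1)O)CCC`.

C12H15NO2

Heavy atoms from the SMILES: 12 C, 1 N, 2 O.
Implicit hydrogens by atom environment:
  5 × C (aromatic): 1 H each → 5
  2 × C: 2 H each → 4
  2 × C: no H
  2 × O: 1 H each → 2
  1 × C: 3 H
  1 × C: 1 H
  1 × C (aromatic): no H
  1 × N: no H
  Total hydrogens = 15.
Molecular formula: C12H15NO2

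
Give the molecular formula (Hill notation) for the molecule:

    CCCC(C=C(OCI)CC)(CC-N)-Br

C11H21BrINO

Heavy atoms from the SMILES: 1 Br, 11 C, 1 I, 1 N, 1 O.
Implicit hydrogens by atom environment:
  6 × C: 2 H each → 12
  2 × C: 3 H each → 6
  2 × C: no H
  1 × Br: no H
  1 × C: 1 H
  1 × I: no H
  1 × N: 2 H
  1 × O: no H
  Total hydrogens = 21.
Molecular formula: C11H21BrINO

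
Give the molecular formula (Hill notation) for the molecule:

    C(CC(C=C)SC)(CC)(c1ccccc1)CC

C16H24S

Heavy atoms from the SMILES: 16 C, 1 S.
Implicit hydrogens by atom environment:
  5 × C (aromatic): 1 H each → 5
  4 × C: 2 H each → 8
  3 × C: 3 H each → 9
  2 × C: 1 H each → 2
  1 × C: no H
  1 × C (aromatic): no H
  1 × S: no H
  Total hydrogens = 24.
Molecular formula: C16H24S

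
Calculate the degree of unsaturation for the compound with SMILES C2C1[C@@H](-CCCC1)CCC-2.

Molecular formula from the SMILES: C10H18.
DoU = (2C + 2 + N − H − X)/2 = (2·10 + 2 + 0 − 18 − 0)/2 = 4/2 = 2.
(Structurally: 2 ring(s) + 0 π bond(s) = 2.)

2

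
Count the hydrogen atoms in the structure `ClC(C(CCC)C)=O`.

Hydrogens are implicit in SMILES; fill each atom to its normal valence:
  2 × C: 3 H each → 6
  2 × C: 2 H each → 4
  1 × C: 1 H
  1 × C: no H
  1 × Cl: no H
  1 × O: no H
  Total hydrogens = 11.

11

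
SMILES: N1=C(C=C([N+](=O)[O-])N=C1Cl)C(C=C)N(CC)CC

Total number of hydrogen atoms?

15

Hydrogens are implicit in SMILES; fill each atom to its normal valence:
  3 × C: 2 H each → 6
  3 × C (aromatic): no H
  2 × C: 3 H each → 6
  2 × C: 1 H each → 2
  2 × N (aromatic): no H
  1 × C (aromatic): 1 H
  1 × Cl: no H
  1 × N (charge +1): no H
  1 × N: no H
  1 × O: no H
  1 × O (charge -1): no H
  Total hydrogens = 15.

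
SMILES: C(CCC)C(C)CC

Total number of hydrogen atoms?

18

Hydrogens are implicit in SMILES; fill each atom to its normal valence:
  4 × C: 2 H each → 8
  3 × C: 3 H each → 9
  1 × C: 1 H
  Total hydrogens = 18.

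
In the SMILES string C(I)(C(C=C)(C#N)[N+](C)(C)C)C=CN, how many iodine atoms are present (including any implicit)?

1

The symbol for iodine appears 1 time in the SMILES.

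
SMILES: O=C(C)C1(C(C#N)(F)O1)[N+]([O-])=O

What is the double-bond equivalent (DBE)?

5

Molecular formula from the SMILES: C5H3FN2O4.
DoU = (2C + 2 + N − H − X)/2 = (2·5 + 2 + 2 − 3 − 1)/2 = 10/2 = 5.
(Structurally: 1 ring(s) + 4 π bond(s) = 5.)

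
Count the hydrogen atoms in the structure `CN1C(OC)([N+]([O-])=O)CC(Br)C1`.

11

Hydrogens are implicit in SMILES; fill each atom to its normal valence:
  2 × C: 3 H each → 6
  2 × C: 2 H each → 4
  2 × O: no H
  1 × Br: no H
  1 × C: 1 H
  1 × C: no H
  1 × N: no H
  1 × N (charge +1): no H
  1 × O (charge -1): no H
  Total hydrogens = 11.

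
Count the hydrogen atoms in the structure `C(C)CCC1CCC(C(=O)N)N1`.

18

Hydrogens are implicit in SMILES; fill each atom to its normal valence:
  5 × C: 2 H each → 10
  2 × C: 1 H each → 2
  1 × C: 3 H
  1 × C: no H
  1 × N: 2 H
  1 × N: 1 H
  1 × O: no H
  Total hydrogens = 18.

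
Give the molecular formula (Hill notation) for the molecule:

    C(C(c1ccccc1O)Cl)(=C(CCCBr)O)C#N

C13H13BrClNO2

Heavy atoms from the SMILES: 1 Br, 13 C, 1 Cl, 1 N, 2 O.
Implicit hydrogens by atom environment:
  4 × C (aromatic): 1 H each → 4
  3 × C: 2 H each → 6
  3 × C: no H
  2 × C (aromatic): no H
  2 × O: 1 H each → 2
  1 × Br: no H
  1 × C: 1 H
  1 × Cl: no H
  1 × N: no H
  Total hydrogens = 13.
Molecular formula: C13H13BrClNO2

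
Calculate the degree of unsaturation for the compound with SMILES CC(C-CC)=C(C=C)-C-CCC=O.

3

Molecular formula from the SMILES: C12H20O.
DoU = (2C + 2 + N − H − X)/2 = (2·12 + 2 + 0 − 20 − 0)/2 = 6/2 = 3.
(Structurally: 0 ring(s) + 3 π bond(s) = 3.)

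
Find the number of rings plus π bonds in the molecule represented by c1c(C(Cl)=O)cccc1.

Molecular formula from the SMILES: C7H5ClO.
DoU = (2C + 2 + N − H − X)/2 = (2·7 + 2 + 0 − 5 − 1)/2 = 10/2 = 5.
(Structurally: 1 ring(s) + 4 π bond(s) = 5.)

5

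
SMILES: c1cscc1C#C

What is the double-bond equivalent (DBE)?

Molecular formula from the SMILES: C6H4S.
DoU = (2C + 2 + N − H − X)/2 = (2·6 + 2 + 0 − 4 − 0)/2 = 10/2 = 5.
(Structurally: 1 ring(s) + 4 π bond(s) = 5.)

5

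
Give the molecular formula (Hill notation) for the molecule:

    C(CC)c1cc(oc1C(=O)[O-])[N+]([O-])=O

C8H8NO5-

Heavy atoms from the SMILES: 8 C, 1 N, 5 O.
Implicit hydrogens by atom environment:
  3 × C (aromatic): no H
  2 × C: 2 H each → 4
  2 × O: no H
  2 × O (charge -1): no H
  1 × C: 3 H
  1 × C (aromatic): 1 H
  1 × C: no H
  1 × N (charge +1): no H
  1 × O (aromatic): no H
  Total hydrogens = 8.
Net charge -1.
Molecular formula: C8H8NO5-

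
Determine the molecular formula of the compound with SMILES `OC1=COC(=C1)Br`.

C4H3BrO2

Heavy atoms from the SMILES: 1 Br, 4 C, 2 O.
Implicit hydrogens by atom environment:
  2 × C (aromatic): 1 H each → 2
  2 × C (aromatic): no H
  1 × Br: no H
  1 × O: 1 H
  1 × O (aromatic): no H
  Total hydrogens = 3.
Molecular formula: C4H3BrO2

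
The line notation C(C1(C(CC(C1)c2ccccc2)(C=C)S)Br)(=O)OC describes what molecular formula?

C15H17BrO2S

Heavy atoms from the SMILES: 1 Br, 15 C, 2 O, 1 S.
Implicit hydrogens by atom environment:
  5 × C (aromatic): 1 H each → 5
  3 × C: 2 H each → 6
  3 × C: no H
  2 × C: 1 H each → 2
  2 × O: no H
  1 × Br: no H
  1 × C: 3 H
  1 × C (aromatic): no H
  1 × S: 1 H
  Total hydrogens = 17.
Molecular formula: C15H17BrO2S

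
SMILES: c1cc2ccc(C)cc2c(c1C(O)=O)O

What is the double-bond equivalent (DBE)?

8

Molecular formula from the SMILES: C12H10O3.
DoU = (2C + 2 + N − H − X)/2 = (2·12 + 2 + 0 − 10 − 0)/2 = 16/2 = 8.
(Structurally: 2 ring(s) + 6 π bond(s) = 8.)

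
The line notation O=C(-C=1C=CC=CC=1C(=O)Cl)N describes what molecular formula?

C8H6ClNO2

Heavy atoms from the SMILES: 8 C, 1 Cl, 1 N, 2 O.
Implicit hydrogens by atom environment:
  4 × C (aromatic): 1 H each → 4
  2 × C (aromatic): no H
  2 × C: no H
  2 × O: no H
  1 × Cl: no H
  1 × N: 2 H
  Total hydrogens = 6.
Molecular formula: C8H6ClNO2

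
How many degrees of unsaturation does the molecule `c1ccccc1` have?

4

Molecular formula from the SMILES: C6H6.
DoU = (2C + 2 + N − H − X)/2 = (2·6 + 2 + 0 − 6 − 0)/2 = 8/2 = 4.
(Structurally: 1 ring(s) + 3 π bond(s) = 4.)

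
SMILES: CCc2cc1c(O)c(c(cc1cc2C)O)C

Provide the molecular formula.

Heavy atoms from the SMILES: 14 C, 2 O.
Implicit hydrogens by atom environment:
  7 × C (aromatic): no H
  3 × C: 3 H each → 9
  3 × C (aromatic): 1 H each → 3
  2 × O: 1 H each → 2
  1 × C: 2 H
  Total hydrogens = 16.
Molecular formula: C14H16O2

C14H16O2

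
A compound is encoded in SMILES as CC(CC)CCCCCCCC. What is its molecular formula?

C12H26

Heavy atoms from the SMILES: 12 C.
Implicit hydrogens by atom environment:
  8 × C: 2 H each → 16
  3 × C: 3 H each → 9
  1 × C: 1 H
  Total hydrogens = 26.
Molecular formula: C12H26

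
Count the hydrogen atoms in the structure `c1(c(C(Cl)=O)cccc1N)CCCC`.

Hydrogens are implicit in SMILES; fill each atom to its normal valence:
  3 × C: 2 H each → 6
  3 × C (aromatic): 1 H each → 3
  3 × C (aromatic): no H
  1 × C: 3 H
  1 × C: no H
  1 × Cl: no H
  1 × N: 2 H
  1 × O: no H
  Total hydrogens = 14.

14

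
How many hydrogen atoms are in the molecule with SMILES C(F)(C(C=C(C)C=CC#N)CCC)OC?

Hydrogens are implicit in SMILES; fill each atom to its normal valence:
  5 × C: 1 H each → 5
  3 × C: 3 H each → 9
  2 × C: 2 H each → 4
  2 × C: no H
  1 × F: no H
  1 × N: no H
  1 × O: no H
  Total hydrogens = 18.

18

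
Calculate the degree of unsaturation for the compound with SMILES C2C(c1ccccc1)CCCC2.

Molecular formula from the SMILES: C12H16.
DoU = (2C + 2 + N − H − X)/2 = (2·12 + 2 + 0 − 16 − 0)/2 = 10/2 = 5.
(Structurally: 2 ring(s) + 3 π bond(s) = 5.)

5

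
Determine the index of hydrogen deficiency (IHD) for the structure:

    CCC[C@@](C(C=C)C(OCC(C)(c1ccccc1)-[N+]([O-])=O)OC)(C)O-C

6

Molecular formula from the SMILES: C20H31NO5.
DoU = (2C + 2 + N − H − X)/2 = (2·20 + 2 + 1 − 31 − 0)/2 = 12/2 = 6.
(Structurally: 1 ring(s) + 5 π bond(s) = 6.)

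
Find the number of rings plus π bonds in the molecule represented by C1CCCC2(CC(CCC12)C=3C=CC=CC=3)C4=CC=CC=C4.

Molecular formula from the SMILES: C22H26.
DoU = (2C + 2 + N − H − X)/2 = (2·22 + 2 + 0 − 26 − 0)/2 = 20/2 = 10.
(Structurally: 4 ring(s) + 6 π bond(s) = 10.)

10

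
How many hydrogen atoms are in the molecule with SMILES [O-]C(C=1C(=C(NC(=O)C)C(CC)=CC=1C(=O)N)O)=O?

Hydrogens are implicit in SMILES; fill each atom to its normal valence:
  5 × C (aromatic): no H
  3 × C: no H
  3 × O: no H
  2 × C: 3 H each → 6
  1 × C: 2 H
  1 × C (aromatic): 1 H
  1 × N: 2 H
  1 × N: 1 H
  1 × O: 1 H
  1 × O (charge -1): no H
  Total hydrogens = 13.

13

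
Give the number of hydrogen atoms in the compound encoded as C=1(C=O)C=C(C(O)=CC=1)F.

Hydrogens are implicit in SMILES; fill each atom to its normal valence:
  3 × C (aromatic): 1 H each → 3
  3 × C (aromatic): no H
  1 × C: 1 H
  1 × F: no H
  1 × O: 1 H
  1 × O: no H
  Total hydrogens = 5.

5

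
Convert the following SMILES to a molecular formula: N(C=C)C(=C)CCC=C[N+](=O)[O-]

C8H12N2O2

Heavy atoms from the SMILES: 8 C, 2 N, 2 O.
Implicit hydrogens by atom environment:
  4 × C: 2 H each → 8
  3 × C: 1 H each → 3
  1 × C: no H
  1 × N: 1 H
  1 × N (charge +1): no H
  1 × O: no H
  1 × O (charge -1): no H
  Total hydrogens = 12.
Molecular formula: C8H12N2O2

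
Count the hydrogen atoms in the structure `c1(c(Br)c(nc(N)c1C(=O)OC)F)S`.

6

Hydrogens are implicit in SMILES; fill each atom to its normal valence:
  5 × C (aromatic): no H
  2 × O: no H
  1 × Br: no H
  1 × C: 3 H
  1 × C: no H
  1 × F: no H
  1 × N: 2 H
  1 × N (aromatic): no H
  1 × S: 1 H
  Total hydrogens = 6.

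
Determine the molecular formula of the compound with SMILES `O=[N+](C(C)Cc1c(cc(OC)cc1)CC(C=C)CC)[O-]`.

C16H23NO3

Heavy atoms from the SMILES: 16 C, 1 N, 3 O.
Implicit hydrogens by atom environment:
  4 × C: 2 H each → 8
  3 × C: 3 H each → 9
  3 × C (aromatic): 1 H each → 3
  3 × C: 1 H each → 3
  3 × C (aromatic): no H
  2 × O: no H
  1 × N (charge +1): no H
  1 × O (charge -1): no H
  Total hydrogens = 23.
Molecular formula: C16H23NO3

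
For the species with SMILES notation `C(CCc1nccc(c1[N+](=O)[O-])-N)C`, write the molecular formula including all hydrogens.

Heavy atoms from the SMILES: 9 C, 3 N, 2 O.
Implicit hydrogens by atom environment:
  3 × C: 2 H each → 6
  3 × C (aromatic): no H
  2 × C (aromatic): 1 H each → 2
  1 × C: 3 H
  1 × N: 2 H
  1 × N (aromatic): no H
  1 × N (charge +1): no H
  1 × O: no H
  1 × O (charge -1): no H
  Total hydrogens = 13.
Molecular formula: C9H13N3O2

C9H13N3O2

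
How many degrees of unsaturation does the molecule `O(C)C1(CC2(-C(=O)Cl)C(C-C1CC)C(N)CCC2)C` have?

3

Molecular formula from the SMILES: C15H26ClNO2.
DoU = (2C + 2 + N − H − X)/2 = (2·15 + 2 + 1 − 26 − 1)/2 = 6/2 = 3.
(Structurally: 2 ring(s) + 1 π bond(s) = 3.)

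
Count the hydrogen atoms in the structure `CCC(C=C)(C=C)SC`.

14

Hydrogens are implicit in SMILES; fill each atom to its normal valence:
  3 × C: 2 H each → 6
  2 × C: 3 H each → 6
  2 × C: 1 H each → 2
  1 × C: no H
  1 × S: no H
  Total hydrogens = 14.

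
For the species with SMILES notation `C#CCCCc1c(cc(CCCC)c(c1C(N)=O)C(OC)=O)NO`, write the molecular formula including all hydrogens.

C18H24N2O4

Heavy atoms from the SMILES: 18 C, 2 N, 4 O.
Implicit hydrogens by atom environment:
  6 × C: 2 H each → 12
  5 × C (aromatic): no H
  3 × C: no H
  3 × O: no H
  2 × C: 3 H each → 6
  1 × C (aromatic): 1 H
  1 × C: 1 H
  1 × N: 2 H
  1 × N: 1 H
  1 × O: 1 H
  Total hydrogens = 24.
Molecular formula: C18H24N2O4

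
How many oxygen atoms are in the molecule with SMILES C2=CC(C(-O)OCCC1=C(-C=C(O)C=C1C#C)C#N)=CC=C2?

3

The symbol for oxygen appears 3 times in the SMILES.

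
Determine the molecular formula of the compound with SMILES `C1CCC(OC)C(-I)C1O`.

C7H13IO2

Heavy atoms from the SMILES: 7 C, 1 I, 2 O.
Implicit hydrogens by atom environment:
  3 × C: 2 H each → 6
  3 × C: 1 H each → 3
  1 × C: 3 H
  1 × I: no H
  1 × O: 1 H
  1 × O: no H
  Total hydrogens = 13.
Molecular formula: C7H13IO2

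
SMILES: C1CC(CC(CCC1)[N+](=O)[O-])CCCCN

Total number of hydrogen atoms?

24

Hydrogens are implicit in SMILES; fill each atom to its normal valence:
  10 × C: 2 H each → 20
  2 × C: 1 H each → 2
  1 × N: 2 H
  1 × N (charge +1): no H
  1 × O: no H
  1 × O (charge -1): no H
  Total hydrogens = 24.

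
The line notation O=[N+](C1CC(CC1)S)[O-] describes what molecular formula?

C5H9NO2S

Heavy atoms from the SMILES: 5 C, 1 N, 2 O, 1 S.
Implicit hydrogens by atom environment:
  3 × C: 2 H each → 6
  2 × C: 1 H each → 2
  1 × N (charge +1): no H
  1 × O: no H
  1 × O (charge -1): no H
  1 × S: 1 H
  Total hydrogens = 9.
Molecular formula: C5H9NO2S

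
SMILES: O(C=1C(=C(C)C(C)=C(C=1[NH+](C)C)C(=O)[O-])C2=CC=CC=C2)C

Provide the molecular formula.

C18H21NO3

Heavy atoms from the SMILES: 18 C, 1 N, 3 O.
Implicit hydrogens by atom environment:
  7 × C (aromatic): no H
  5 × C: 3 H each → 15
  5 × C (aromatic): 1 H each → 5
  2 × O: no H
  1 × C: no H
  1 × N (charge +1): 1 H
  1 × O (charge -1): no H
  Total hydrogens = 21.
Molecular formula: C18H21NO3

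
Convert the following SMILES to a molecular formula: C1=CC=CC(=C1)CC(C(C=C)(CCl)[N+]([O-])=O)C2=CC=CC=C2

Heavy atoms from the SMILES: 18 C, 1 Cl, 1 N, 2 O.
Implicit hydrogens by atom environment:
  10 × C (aromatic): 1 H each → 10
  3 × C: 2 H each → 6
  2 × C: 1 H each → 2
  2 × C (aromatic): no H
  1 × C: no H
  1 × Cl: no H
  1 × N (charge +1): no H
  1 × O: no H
  1 × O (charge -1): no H
  Total hydrogens = 18.
Molecular formula: C18H18ClNO2

C18H18ClNO2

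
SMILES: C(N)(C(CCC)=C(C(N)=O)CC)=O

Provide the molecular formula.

C9H16N2O2

Heavy atoms from the SMILES: 9 C, 2 N, 2 O.
Implicit hydrogens by atom environment:
  4 × C: no H
  3 × C: 2 H each → 6
  2 × C: 3 H each → 6
  2 × N: 2 H each → 4
  2 × O: no H
  Total hydrogens = 16.
Molecular formula: C9H16N2O2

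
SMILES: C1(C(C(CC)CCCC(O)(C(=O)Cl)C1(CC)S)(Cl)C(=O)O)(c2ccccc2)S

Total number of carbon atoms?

The symbol for carbon appears 20 times in the SMILES. Lowercase c denotes aromatic carbon and counts toward C.

20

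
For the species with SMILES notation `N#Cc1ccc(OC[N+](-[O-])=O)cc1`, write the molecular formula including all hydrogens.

Heavy atoms from the SMILES: 8 C, 2 N, 3 O.
Implicit hydrogens by atom environment:
  4 × C (aromatic): 1 H each → 4
  2 × C (aromatic): no H
  2 × O: no H
  1 × C: 2 H
  1 × C: no H
  1 × N: no H
  1 × N (charge +1): no H
  1 × O (charge -1): no H
  Total hydrogens = 6.
Molecular formula: C8H6N2O3

C8H6N2O3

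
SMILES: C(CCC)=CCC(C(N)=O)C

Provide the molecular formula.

Heavy atoms from the SMILES: 9 C, 1 N, 1 O.
Implicit hydrogens by atom environment:
  3 × C: 2 H each → 6
  3 × C: 1 H each → 3
  2 × C: 3 H each → 6
  1 × C: no H
  1 × N: 2 H
  1 × O: no H
  Total hydrogens = 17.
Molecular formula: C9H17NO

C9H17NO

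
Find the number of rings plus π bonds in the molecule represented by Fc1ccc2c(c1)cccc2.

Molecular formula from the SMILES: C10H7F.
DoU = (2C + 2 + N − H − X)/2 = (2·10 + 2 + 0 − 7 − 1)/2 = 14/2 = 7.
(Structurally: 2 ring(s) + 5 π bond(s) = 7.)

7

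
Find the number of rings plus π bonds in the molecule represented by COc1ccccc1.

4

Molecular formula from the SMILES: C7H8O.
DoU = (2C + 2 + N − H − X)/2 = (2·7 + 2 + 0 − 8 − 0)/2 = 8/2 = 4.
(Structurally: 1 ring(s) + 3 π bond(s) = 4.)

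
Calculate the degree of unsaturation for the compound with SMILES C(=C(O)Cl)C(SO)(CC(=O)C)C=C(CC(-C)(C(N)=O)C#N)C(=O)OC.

Molecular formula from the SMILES: C15H19ClN2O6S.
DoU = (2C + 2 + N − H − X)/2 = (2·15 + 2 + 2 − 19 − 1)/2 = 14/2 = 7.
(Structurally: 0 ring(s) + 7 π bond(s) = 7.)

7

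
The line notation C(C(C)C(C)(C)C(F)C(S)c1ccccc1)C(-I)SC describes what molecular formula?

C16H24FIS2

Heavy atoms from the SMILES: 16 C, 1 F, 1 I, 2 S.
Implicit hydrogens by atom environment:
  5 × C (aromatic): 1 H each → 5
  4 × C: 3 H each → 12
  4 × C: 1 H each → 4
  1 × C: 2 H
  1 × C: no H
  1 × C (aromatic): no H
  1 × F: no H
  1 × I: no H
  1 × S: 1 H
  1 × S: no H
  Total hydrogens = 24.
Molecular formula: C16H24FIS2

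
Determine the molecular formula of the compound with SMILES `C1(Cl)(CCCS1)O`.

Heavy atoms from the SMILES: 4 C, 1 Cl, 1 O, 1 S.
Implicit hydrogens by atom environment:
  3 × C: 2 H each → 6
  1 × C: no H
  1 × Cl: no H
  1 × O: 1 H
  1 × S: no H
  Total hydrogens = 7.
Molecular formula: C4H7ClOS

C4H7ClOS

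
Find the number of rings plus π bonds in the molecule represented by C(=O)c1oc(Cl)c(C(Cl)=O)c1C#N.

Molecular formula from the SMILES: C7HCl2NO3.
DoU = (2C + 2 + N − H − X)/2 = (2·7 + 2 + 1 − 1 − 2)/2 = 14/2 = 7.
(Structurally: 1 ring(s) + 6 π bond(s) = 7.)

7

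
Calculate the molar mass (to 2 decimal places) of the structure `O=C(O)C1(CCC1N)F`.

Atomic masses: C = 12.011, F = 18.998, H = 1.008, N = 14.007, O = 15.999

Molecular formula: C5H8FNO2.
M = 5×12.011 + 1×18.998 + 8×1.008 + 1×14.007 + 2×15.999 = 133.12 g/mol.

133.12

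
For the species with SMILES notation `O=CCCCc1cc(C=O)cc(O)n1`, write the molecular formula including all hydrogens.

Heavy atoms from the SMILES: 10 C, 1 N, 3 O.
Implicit hydrogens by atom environment:
  3 × C: 2 H each → 6
  3 × C (aromatic): no H
  2 × C (aromatic): 1 H each → 2
  2 × C: 1 H each → 2
  2 × O: no H
  1 × N (aromatic): no H
  1 × O: 1 H
  Total hydrogens = 11.
Molecular formula: C10H11NO3

C10H11NO3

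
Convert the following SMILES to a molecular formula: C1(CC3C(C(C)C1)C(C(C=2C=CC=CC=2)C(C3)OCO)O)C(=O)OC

Heavy atoms from the SMILES: 20 C, 5 O.
Implicit hydrogens by atom environment:
  7 × C: 1 H each → 7
  5 × C (aromatic): 1 H each → 5
  4 × C: 2 H each → 8
  3 × O: no H
  2 × C: 3 H each → 6
  2 × O: 1 H each → 2
  1 × C: no H
  1 × C (aromatic): no H
  Total hydrogens = 28.
Molecular formula: C20H28O5

C20H28O5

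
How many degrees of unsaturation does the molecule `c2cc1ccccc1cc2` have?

7

Molecular formula from the SMILES: C10H8.
DoU = (2C + 2 + N − H − X)/2 = (2·10 + 2 + 0 − 8 − 0)/2 = 14/2 = 7.
(Structurally: 2 ring(s) + 5 π bond(s) = 7.)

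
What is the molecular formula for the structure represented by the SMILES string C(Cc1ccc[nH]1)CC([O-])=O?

Heavy atoms from the SMILES: 8 C, 1 N, 2 O.
Implicit hydrogens by atom environment:
  3 × C: 2 H each → 6
  3 × C (aromatic): 1 H each → 3
  1 × C (aromatic): no H
  1 × C: no H
  1 × N (aromatic): 1 H
  1 × O: no H
  1 × O (charge -1): no H
  Total hydrogens = 10.
Net charge -1.
Molecular formula: C8H10NO2-

C8H10NO2-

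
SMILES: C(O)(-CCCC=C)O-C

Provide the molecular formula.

Heavy atoms from the SMILES: 7 C, 2 O.
Implicit hydrogens by atom environment:
  4 × C: 2 H each → 8
  2 × C: 1 H each → 2
  1 × C: 3 H
  1 × O: 1 H
  1 × O: no H
  Total hydrogens = 14.
Molecular formula: C7H14O2

C7H14O2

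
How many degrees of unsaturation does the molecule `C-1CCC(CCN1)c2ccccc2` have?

5

Molecular formula from the SMILES: C12H17N.
DoU = (2C + 2 + N − H − X)/2 = (2·12 + 2 + 1 − 17 − 0)/2 = 10/2 = 5.
(Structurally: 2 ring(s) + 3 π bond(s) = 5.)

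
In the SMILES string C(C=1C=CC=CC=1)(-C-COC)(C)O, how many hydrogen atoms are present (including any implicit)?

Hydrogens are implicit in SMILES; fill each atom to its normal valence:
  5 × C (aromatic): 1 H each → 5
  2 × C: 3 H each → 6
  2 × C: 2 H each → 4
  1 × C: no H
  1 × C (aromatic): no H
  1 × O: 1 H
  1 × O: no H
  Total hydrogens = 16.

16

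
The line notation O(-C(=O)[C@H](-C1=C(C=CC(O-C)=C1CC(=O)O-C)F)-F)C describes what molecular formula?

Heavy atoms from the SMILES: 13 C, 2 F, 5 O.
Implicit hydrogens by atom environment:
  5 × O: no H
  4 × C (aromatic): no H
  3 × C: 3 H each → 9
  2 × C (aromatic): 1 H each → 2
  2 × C: no H
  2 × F: no H
  1 × C: 2 H
  1 × C: 1 H
  Total hydrogens = 14.
Molecular formula: C13H14F2O5

C13H14F2O5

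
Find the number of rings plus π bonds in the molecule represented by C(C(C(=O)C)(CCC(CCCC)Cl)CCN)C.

Molecular formula from the SMILES: C14H28ClNO.
DoU = (2C + 2 + N − H − X)/2 = (2·14 + 2 + 1 − 28 − 1)/2 = 2/2 = 1.
(Structurally: 0 ring(s) + 1 π bond(s) = 1.)

1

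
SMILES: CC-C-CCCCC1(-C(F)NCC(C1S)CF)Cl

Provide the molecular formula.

C13H24ClF2NS

Heavy atoms from the SMILES: 13 C, 1 Cl, 2 F, 1 N, 1 S.
Implicit hydrogens by atom environment:
  8 × C: 2 H each → 16
  3 × C: 1 H each → 3
  2 × F: no H
  1 × C: 3 H
  1 × C: no H
  1 × Cl: no H
  1 × N: 1 H
  1 × S: 1 H
  Total hydrogens = 24.
Molecular formula: C13H24ClF2NS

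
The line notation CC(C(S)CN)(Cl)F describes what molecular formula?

Heavy atoms from the SMILES: 4 C, 1 Cl, 1 F, 1 N, 1 S.
Implicit hydrogens by atom environment:
  1 × C: 3 H
  1 × C: 2 H
  1 × C: 1 H
  1 × C: no H
  1 × Cl: no H
  1 × F: no H
  1 × N: 2 H
  1 × S: 1 H
  Total hydrogens = 9.
Molecular formula: C4H9ClFNS

C4H9ClFNS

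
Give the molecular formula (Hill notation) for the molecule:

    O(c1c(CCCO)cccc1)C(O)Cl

C10H13ClO3

Heavy atoms from the SMILES: 10 C, 1 Cl, 3 O.
Implicit hydrogens by atom environment:
  4 × C (aromatic): 1 H each → 4
  3 × C: 2 H each → 6
  2 × C (aromatic): no H
  2 × O: 1 H each → 2
  1 × C: 1 H
  1 × Cl: no H
  1 × O: no H
  Total hydrogens = 13.
Molecular formula: C10H13ClO3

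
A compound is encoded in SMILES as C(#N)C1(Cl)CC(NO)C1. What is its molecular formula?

Heavy atoms from the SMILES: 5 C, 1 Cl, 2 N, 1 O.
Implicit hydrogens by atom environment:
  2 × C: 2 H each → 4
  2 × C: no H
  1 × C: 1 H
  1 × Cl: no H
  1 × N: 1 H
  1 × N: no H
  1 × O: 1 H
  Total hydrogens = 7.
Molecular formula: C5H7ClN2O

C5H7ClN2O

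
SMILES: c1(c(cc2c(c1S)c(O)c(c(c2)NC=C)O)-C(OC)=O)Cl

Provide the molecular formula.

Heavy atoms from the SMILES: 14 C, 1 Cl, 1 N, 4 O, 1 S.
Implicit hydrogens by atom environment:
  8 × C (aromatic): no H
  2 × C (aromatic): 1 H each → 2
  2 × O: 1 H each → 2
  2 × O: no H
  1 × C: 3 H
  1 × C: 2 H
  1 × C: 1 H
  1 × C: no H
  1 × Cl: no H
  1 × N: 1 H
  1 × S: 1 H
  Total hydrogens = 12.
Molecular formula: C14H12ClNO4S

C14H12ClNO4S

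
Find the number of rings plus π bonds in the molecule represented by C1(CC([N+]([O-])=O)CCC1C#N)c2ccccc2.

8

Molecular formula from the SMILES: C13H14N2O2.
DoU = (2C + 2 + N − H − X)/2 = (2·13 + 2 + 2 − 14 − 0)/2 = 16/2 = 8.
(Structurally: 2 ring(s) + 6 π bond(s) = 8.)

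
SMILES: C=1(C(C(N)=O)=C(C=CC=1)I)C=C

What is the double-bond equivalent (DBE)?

6

Molecular formula from the SMILES: C9H8INO.
DoU = (2C + 2 + N − H − X)/2 = (2·9 + 2 + 1 − 8 − 1)/2 = 12/2 = 6.
(Structurally: 1 ring(s) + 5 π bond(s) = 6.)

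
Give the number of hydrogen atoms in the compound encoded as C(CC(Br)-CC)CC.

15

Hydrogens are implicit in SMILES; fill each atom to its normal valence:
  4 × C: 2 H each → 8
  2 × C: 3 H each → 6
  1 × Br: no H
  1 × C: 1 H
  Total hydrogens = 15.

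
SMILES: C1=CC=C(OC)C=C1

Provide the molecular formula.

C7H8O

Heavy atoms from the SMILES: 7 C, 1 O.
Implicit hydrogens by atom environment:
  5 × C (aromatic): 1 H each → 5
  1 × C: 3 H
  1 × C (aromatic): no H
  1 × O: no H
  Total hydrogens = 8.
Molecular formula: C7H8O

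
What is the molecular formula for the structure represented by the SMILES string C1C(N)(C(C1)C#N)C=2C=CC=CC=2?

Heavy atoms from the SMILES: 11 C, 2 N.
Implicit hydrogens by atom environment:
  5 × C (aromatic): 1 H each → 5
  2 × C: 2 H each → 4
  2 × C: no H
  1 × C: 1 H
  1 × C (aromatic): no H
  1 × N: 2 H
  1 × N: no H
  Total hydrogens = 12.
Molecular formula: C11H12N2

C11H12N2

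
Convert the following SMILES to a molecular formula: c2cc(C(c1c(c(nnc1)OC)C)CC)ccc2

C15H18N2O

Heavy atoms from the SMILES: 15 C, 2 N, 1 O.
Implicit hydrogens by atom environment:
  6 × C (aromatic): 1 H each → 6
  4 × C (aromatic): no H
  3 × C: 3 H each → 9
  2 × N (aromatic): no H
  1 × C: 2 H
  1 × C: 1 H
  1 × O: no H
  Total hydrogens = 18.
Molecular formula: C15H18N2O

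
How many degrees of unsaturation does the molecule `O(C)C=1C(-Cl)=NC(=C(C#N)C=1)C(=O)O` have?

7

Molecular formula from the SMILES: C8H5ClN2O3.
DoU = (2C + 2 + N − H − X)/2 = (2·8 + 2 + 2 − 5 − 1)/2 = 14/2 = 7.
(Structurally: 1 ring(s) + 6 π bond(s) = 7.)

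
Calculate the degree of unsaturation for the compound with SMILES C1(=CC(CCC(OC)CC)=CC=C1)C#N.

6

Molecular formula from the SMILES: C13H17NO.
DoU = (2C + 2 + N − H − X)/2 = (2·13 + 2 + 1 − 17 − 0)/2 = 12/2 = 6.
(Structurally: 1 ring(s) + 5 π bond(s) = 6.)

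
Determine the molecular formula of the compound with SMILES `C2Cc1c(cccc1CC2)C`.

Heavy atoms from the SMILES: 11 C.
Implicit hydrogens by atom environment:
  4 × C: 2 H each → 8
  3 × C (aromatic): 1 H each → 3
  3 × C (aromatic): no H
  1 × C: 3 H
  Total hydrogens = 14.
Molecular formula: C11H14

C11H14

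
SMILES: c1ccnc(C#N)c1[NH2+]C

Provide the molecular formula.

Heavy atoms from the SMILES: 7 C, 3 N.
Implicit hydrogens by atom environment:
  3 × C (aromatic): 1 H each → 3
  2 × C (aromatic): no H
  1 × C: 3 H
  1 × C: no H
  1 × N (charge +1): 2 H
  1 × N (aromatic): no H
  1 × N: no H
  Total hydrogens = 8.
Net charge +1.
Molecular formula: C7H8N3+

C7H8N3+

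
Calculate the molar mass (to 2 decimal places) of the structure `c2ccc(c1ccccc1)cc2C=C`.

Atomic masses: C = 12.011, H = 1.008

Molecular formula: C14H12.
M = 14×12.011 + 12×1.008 = 180.25 g/mol.

180.25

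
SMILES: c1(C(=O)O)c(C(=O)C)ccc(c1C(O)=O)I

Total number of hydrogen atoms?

Hydrogens are implicit in SMILES; fill each atom to its normal valence:
  4 × C (aromatic): no H
  3 × C: no H
  3 × O: no H
  2 × C (aromatic): 1 H each → 2
  2 × O: 1 H each → 2
  1 × C: 3 H
  1 × I: no H
  Total hydrogens = 7.

7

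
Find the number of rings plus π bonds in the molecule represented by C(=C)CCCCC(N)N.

1

Molecular formula from the SMILES: C7H16N2.
DoU = (2C + 2 + N − H − X)/2 = (2·7 + 2 + 2 − 16 − 0)/2 = 2/2 = 1.
(Structurally: 0 ring(s) + 1 π bond(s) = 1.)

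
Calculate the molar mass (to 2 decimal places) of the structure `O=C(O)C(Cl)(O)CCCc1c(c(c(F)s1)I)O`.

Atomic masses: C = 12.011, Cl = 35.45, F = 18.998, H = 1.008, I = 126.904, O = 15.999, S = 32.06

Molecular formula: C9H9ClFIO4S.
M = 9×12.011 + 1×35.45 + 1×18.998 + 9×1.008 + 1×126.904 + 4×15.999 + 1×32.06 = 394.58 g/mol.

394.58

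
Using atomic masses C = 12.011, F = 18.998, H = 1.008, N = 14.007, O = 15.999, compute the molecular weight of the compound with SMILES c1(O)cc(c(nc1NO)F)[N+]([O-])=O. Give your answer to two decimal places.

Molecular formula: C5H4FN3O4.
M = 5×12.011 + 1×18.998 + 4×1.008 + 3×14.007 + 4×15.999 = 189.10 g/mol.

189.10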